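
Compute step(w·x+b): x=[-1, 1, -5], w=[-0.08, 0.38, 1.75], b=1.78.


z = (-1)·(-0.08) + (1)·(0.38) + (-5)·(1.75) + 1.78
  = -6.51
step(z) = 0 (z<0)

0


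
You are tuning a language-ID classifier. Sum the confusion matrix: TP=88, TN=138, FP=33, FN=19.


Total = TP + TN + FP + FN
= 88 + 138 + 33 + 19
= 278
(Predicted positive: 121, predicted negative: 157)

278


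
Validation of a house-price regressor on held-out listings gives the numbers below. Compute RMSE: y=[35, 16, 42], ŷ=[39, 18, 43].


MSE = 21/3 = 7
RMSE = √(21/3) = 2.6458

2.6458


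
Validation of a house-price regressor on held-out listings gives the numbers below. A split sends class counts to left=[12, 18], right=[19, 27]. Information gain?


Parent = [31, 45], H_parent = 0.9754
H_left = 0.971 (n=30), H_right = 0.9781 (n=46)
H_children = (30/76)·0.971 + (46/76)·0.9781 = 0.9753
IG = 0.9754 - 0.9753 = 0.0001

0.0001


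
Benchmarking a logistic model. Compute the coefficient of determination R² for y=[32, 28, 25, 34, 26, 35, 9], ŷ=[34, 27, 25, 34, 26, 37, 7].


ȳ = 27
SS_res = Σ(y-ŷ)² = 13
SS_tot = Σ(y-ȳ)² = 468
R² = 1 - SS_res/SS_tot = 1 - 0.0278 = 0.9722

0.9722


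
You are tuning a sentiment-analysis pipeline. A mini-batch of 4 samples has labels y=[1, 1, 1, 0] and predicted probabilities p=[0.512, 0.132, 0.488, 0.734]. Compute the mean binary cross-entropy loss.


L[0] = -ln(0.512) = 0.6694
L[1] = -ln(0.132) = 2.025
L[2] = -ln(0.488) = 0.7174
L[3] = -ln(1-0.734) = -ln(0.266) = 1.3243
mean = (0.6694 + 2.025 + 0.7174 + 1.3243)/4 = 1.184

1.184


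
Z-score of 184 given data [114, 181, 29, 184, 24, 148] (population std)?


μ = 113.3333, σ = 65.6599
z = (184 - 113.3333)/65.6599 = 1.0763

1.0763


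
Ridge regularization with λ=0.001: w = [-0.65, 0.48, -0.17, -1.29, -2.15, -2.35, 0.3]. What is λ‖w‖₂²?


‖w‖₂² = (-0.65)² + (0.48)² + (-0.17)² + (-1.29)² + (-2.15)² + (-2.35)² + (0.3)²
     = 0.4225 + 0.2304 + 0.0289 + 1.6641 + 4.6225 + 5.5225 + 0.09
     = 12.5809
λ·‖w‖₂² = 0.001·12.5809 = 0.012581

0.012581


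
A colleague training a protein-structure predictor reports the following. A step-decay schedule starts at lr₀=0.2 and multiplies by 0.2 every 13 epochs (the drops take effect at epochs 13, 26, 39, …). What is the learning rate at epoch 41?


n_drops = ⌊41/13⌋ = 3
lr = 0.2·0.2^3 = 0.2·0.008 = 0.0016

0.0016


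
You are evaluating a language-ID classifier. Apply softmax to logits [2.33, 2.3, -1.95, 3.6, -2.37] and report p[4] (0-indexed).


Exponentials: e^2.33=10.2779, e^2.3=9.9742, e^-1.95=0.1423, e^3.6=36.5982, e^-2.37=0.0935
Sum = 57.0861
Softmax = [0.18, 0.1747, 0.0025, 0.6411, 0.0016]
p[4] = 0.0935/57.0861 = 0.0016

0.0016


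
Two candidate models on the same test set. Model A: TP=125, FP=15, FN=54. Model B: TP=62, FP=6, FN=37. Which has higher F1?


Model A: P=125/140=0.8929, R=125/179=0.6983, F1=2PR/(P+R)=2TP/(2TP+FP+FN)=250/319=0.7837
Model B: P=62/68=0.9118, R=62/99=0.6263, F1=2PR/(P+R)=2TP/(2TP+FP+FN)=124/167=0.7425
0.7837 > 0.7425 → Model A

Model A


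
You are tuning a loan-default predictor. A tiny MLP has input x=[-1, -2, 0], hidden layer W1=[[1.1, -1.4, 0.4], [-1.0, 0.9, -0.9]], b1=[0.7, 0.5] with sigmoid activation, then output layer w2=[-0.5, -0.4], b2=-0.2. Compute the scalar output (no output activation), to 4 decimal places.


z1[0] = (1.1)·(-1) + (-1.4)·(-2) + (0.4)·(0) + 0.7 = 2.4
z1[1] = (-1.0)·(-1) + (0.9)·(-2) + (-0.9)·(0) + 0.5 = -0.3
h = sigmoid(z1) = [0.9168, 0.4256]
output = (-0.5)·(0.9168) + (-0.4)·(0.4256) - 0.2 = -0.8286

-0.8286


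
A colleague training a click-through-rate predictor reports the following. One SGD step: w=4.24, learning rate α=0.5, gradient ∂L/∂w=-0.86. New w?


w_new = w - α·∇
= 4.24 - 0.5·-0.86
= 4.24 + 0.43
= 4.67

4.67


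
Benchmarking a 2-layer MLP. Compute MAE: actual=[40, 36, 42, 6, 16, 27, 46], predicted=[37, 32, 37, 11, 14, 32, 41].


Absolute errors: |40-37|=3, |36-32|=4, |42-37|=5, |6-11|=5, |16-14|=2, |27-32|=5, |46-41|=5
Sum = 29
MAE = 29/7 = 29/7

29/7


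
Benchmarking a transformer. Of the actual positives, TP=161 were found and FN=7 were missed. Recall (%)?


Recall = TP/(TP+FN)
= 161/(161+7)
= 161/168 = 95.83%

95.83%


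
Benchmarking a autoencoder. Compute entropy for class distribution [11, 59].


Probabilities: [11/70, 59/70] ≈ [0.1571, 0.8429]
H = -((11/70)·log₂(11/70) + (59/70)·log₂(59/70))
  = 0.6274 bits

0.6274 bits


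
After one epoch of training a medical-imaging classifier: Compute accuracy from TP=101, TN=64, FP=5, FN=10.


Accuracy = (TP+TN)/(TP+TN+FP+FN)
= (101+64)/(180)
= 165/180 = 91.67%

91.67%


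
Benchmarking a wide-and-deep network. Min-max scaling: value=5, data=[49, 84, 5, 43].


min=5, max=84
(5-5)/(84-5) = 0/79 = 0.0

0.0


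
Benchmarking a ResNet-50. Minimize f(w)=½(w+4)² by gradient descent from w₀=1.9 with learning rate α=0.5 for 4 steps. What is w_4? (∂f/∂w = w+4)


step 1: grad = 1.9+4 = 5.9; w = 1.9 - 0.5·(5.9) = -1.05
step 2: grad = -1.05+4 = 2.95; w = -1.05 - 0.5·(2.95) = -2.525
step 3: grad = -2.525+4 = 1.475; w = -2.525 - 0.5·(1.475) = -3.2625
step 4: grad = -3.2625+4 = 0.7375; w = -3.2625 - 0.5·(0.7375) = -3.63125

-3.63125


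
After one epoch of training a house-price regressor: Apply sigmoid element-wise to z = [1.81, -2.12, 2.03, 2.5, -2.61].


σ(1.81) = 1/(1+e^-1.81) = 0.8594
σ(-2.12) = 1/(1+e^2.12) = 0.1072
σ(2.03) = 1/(1+e^-2.03) = 0.8839
σ(2.5) = 1/(1+e^-2.5) = 0.9241
σ(-2.61) = 1/(1+e^2.61) = 0.0685
result = [0.8594, 0.1072, 0.8839, 0.9241, 0.0685]

[0.8594, 0.1072, 0.8839, 0.9241, 0.0685]


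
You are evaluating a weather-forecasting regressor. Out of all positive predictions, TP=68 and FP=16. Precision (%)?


Precision = TP/(TP+FP)
= 68/(68+16)
= 68/84 = 80.95%

80.95%


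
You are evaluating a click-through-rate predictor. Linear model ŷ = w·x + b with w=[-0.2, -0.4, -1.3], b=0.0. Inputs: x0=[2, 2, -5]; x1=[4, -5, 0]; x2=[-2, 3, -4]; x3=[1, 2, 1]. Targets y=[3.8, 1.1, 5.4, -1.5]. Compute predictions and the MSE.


ŷ0 = (-0.2)·(2) + (-0.4)·(2) + (-1.3)·(-5) + 0.0 = 5.3
ŷ1 = (-0.2)·(4) + (-0.4)·(-5) + (-1.3)·(0) + 0.0 = 1.2
ŷ2 = (-0.2)·(-2) + (-0.4)·(3) + (-1.3)·(-4) + 0.0 = 4.4
ŷ3 = (-0.2)·(1) + (-0.4)·(2) + (-1.3)·(1) + 0.0 = -2.3
errors² = [2.25, 0.01, 1.0, 0.64]
MSE = 3.9000/4 = 0.975

0.975


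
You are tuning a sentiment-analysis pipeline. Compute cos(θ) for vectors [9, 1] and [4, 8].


A·B = 9·4 + 1·8 = 44
‖A‖ = √82 = 9.0554, ‖B‖ = √80 = 8.9443
cos = 44/(√82·√80) = 44/√6560 = 0.5433

0.5433


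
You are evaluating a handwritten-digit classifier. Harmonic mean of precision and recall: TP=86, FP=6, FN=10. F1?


Precision = 86/92 = 0.9348
Recall = 86/96 = 0.8958
F1 = 2·P·R/(P+R) = 2·TP/(2·TP+FP+FN) = 172/(172+6+10) = 172/188 = 0.9149

0.9149


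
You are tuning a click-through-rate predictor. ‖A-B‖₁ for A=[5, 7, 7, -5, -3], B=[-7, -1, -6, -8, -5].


d = |5+ 7| + |7+ 1| + |7+ 6| + |-5+ 8| + |-3+ 5|
  = 12 + 8 + 13 + 3 + 2
  = 38

38


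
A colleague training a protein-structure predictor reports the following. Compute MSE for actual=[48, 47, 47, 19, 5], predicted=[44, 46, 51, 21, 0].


Squared errors: (48-44)²=16, (47-46)²=1, (47-51)²=16, (19-21)²=4, (5-0)²=25
Sum = 62
MSE = 62/5 = 62/5

62/5


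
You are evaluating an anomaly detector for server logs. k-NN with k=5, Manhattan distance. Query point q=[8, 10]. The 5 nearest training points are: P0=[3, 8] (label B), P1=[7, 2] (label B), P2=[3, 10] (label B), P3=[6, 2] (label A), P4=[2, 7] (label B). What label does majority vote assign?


d(q,P0) = 7  (label B)
d(q,P1) = 9  (label B)
d(q,P2) = 5  (label B)
d(q,P3) = 10  (label A)
d(q,P4) = 9  (label B)
Votes: A=1, B=4
Majority → B

B


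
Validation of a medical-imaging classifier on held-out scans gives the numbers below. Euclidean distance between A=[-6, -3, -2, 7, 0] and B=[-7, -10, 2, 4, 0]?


d = √((-6+ 7)² + (-3+ 10)² + (-2-2)² + (7-4)² + (0-0)²)
  = √(1 + 49 + 16 + 9 + 0)
  = √75 = 8.6603

8.6603


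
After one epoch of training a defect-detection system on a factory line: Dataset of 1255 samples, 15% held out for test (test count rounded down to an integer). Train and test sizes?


Test = ⌊1255·15/100⌋ = 188
Train = 1255 - 188 = 1067

Train: 1067, Test: 188


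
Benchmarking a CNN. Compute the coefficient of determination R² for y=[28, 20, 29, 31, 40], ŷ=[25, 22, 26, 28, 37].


ȳ = 29.6
SS_res = Σ(y-ŷ)² = 40
SS_tot = Σ(y-ȳ)² = 205.2
R² = 1 - SS_res/SS_tot = 1 - 0.1949 = 0.8051

0.8051


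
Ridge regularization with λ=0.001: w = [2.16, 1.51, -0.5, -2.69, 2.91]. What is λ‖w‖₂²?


‖w‖₂² = (2.16)² + (1.51)² + (-0.5)² + (-2.69)² + (2.91)²
     = 4.6656 + 2.2801 + 0.25 + 7.2361 + 8.4681
     = 22.8999
λ·‖w‖₂² = 0.001·22.8999 = 0.0229

0.0229


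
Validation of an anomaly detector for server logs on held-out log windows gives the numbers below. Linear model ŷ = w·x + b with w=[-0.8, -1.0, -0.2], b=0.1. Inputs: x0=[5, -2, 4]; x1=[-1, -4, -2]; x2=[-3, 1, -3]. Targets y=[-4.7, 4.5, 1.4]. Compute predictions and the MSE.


ŷ0 = (-0.8)·(5) + (-1.0)·(-2) + (-0.2)·(4) + 0.1 = -2.7
ŷ1 = (-0.8)·(-1) + (-1.0)·(-4) + (-0.2)·(-2) + 0.1 = 5.3
ŷ2 = (-0.8)·(-3) + (-1.0)·(1) + (-0.2)·(-3) + 0.1 = 2.1
errors² = [4.0, 0.64, 0.49]
MSE = 5.1300/3 = 1.71

1.71


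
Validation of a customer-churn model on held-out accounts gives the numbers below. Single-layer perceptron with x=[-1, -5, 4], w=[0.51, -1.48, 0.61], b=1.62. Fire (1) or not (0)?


z = (-1)·(0.51) + (-5)·(-1.48) + (4)·(0.61) + 1.62
  = 10.95
step(z) = 1 (z≥0)

1


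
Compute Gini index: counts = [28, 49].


Probabilities: [28/77, 49/77] ≈ [0.3636, 0.6364]
Σpᵢ² = (784 + 2401)/77² = 3185/5929
Gini = 1 - Σpᵢ² = 1 - 3185/5929 = 0.4628

0.4628


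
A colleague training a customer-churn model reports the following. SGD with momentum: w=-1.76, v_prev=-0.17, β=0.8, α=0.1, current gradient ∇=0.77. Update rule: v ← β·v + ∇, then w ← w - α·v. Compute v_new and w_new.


v_new = 0.8·-0.17 + 0.77 = -0.136 + 0.77 = 0.634
w_new = -1.76 - 0.1·0.634 = -1.76 - 0.0634 = -1.8234

v_new=0.634, w_new=-1.8234


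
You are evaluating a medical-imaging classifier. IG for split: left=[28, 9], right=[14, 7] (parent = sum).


Parent = [42, 16], H_parent = 0.8498
H_left = 0.8004 (n=37), H_right = 0.9183 (n=21)
H_children = (37/58)·0.8004 + (21/58)·0.9183 = 0.8431
IG = 0.8498 - 0.8431 = 0.0067

0.0067


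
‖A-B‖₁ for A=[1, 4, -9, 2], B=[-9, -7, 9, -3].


d = |1+ 9| + |4+ 7| + |-9-9| + |2+ 3|
  = 10 + 11 + 18 + 5
  = 44

44


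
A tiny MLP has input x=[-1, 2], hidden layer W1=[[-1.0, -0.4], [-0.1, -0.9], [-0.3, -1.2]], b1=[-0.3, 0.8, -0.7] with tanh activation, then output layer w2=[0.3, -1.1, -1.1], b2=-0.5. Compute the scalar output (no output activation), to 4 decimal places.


z1[0] = (-1.0)·(-1) + (-0.4)·(2) - 0.3 = -0.1
z1[1] = (-0.1)·(-1) + (-0.9)·(2) + 0.8 = -0.9
z1[2] = (-0.3)·(-1) + (-1.2)·(2) - 0.7 = -2.8
h = tanh(z1) = [-0.0997, -0.7163, -0.9926]
output = (0.3)·(-0.0997) + (-1.1)·(-0.7163) + (-1.1)·(-0.9926) - 0.5 = 1.3499

1.3499


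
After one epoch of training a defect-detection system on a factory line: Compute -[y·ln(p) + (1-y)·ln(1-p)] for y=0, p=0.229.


BCE = -[y·ln(p) + (1-y)·ln(1-p)]
= -0 - 1·ln(1-0.229)
= -ln(0.771) = 0.2601

0.2601


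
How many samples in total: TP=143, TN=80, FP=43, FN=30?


Total = TP + TN + FP + FN
= 143 + 80 + 43 + 30
= 296
(Predicted positive: 186, predicted negative: 110)

296


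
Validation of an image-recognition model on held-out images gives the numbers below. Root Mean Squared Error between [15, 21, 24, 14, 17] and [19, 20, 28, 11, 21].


MSE = 58/5 = 11.6
RMSE = √(58/5) = 3.4059

3.4059


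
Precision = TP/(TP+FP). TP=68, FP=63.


Precision = TP/(TP+FP)
= 68/(68+63)
= 68/131 = 51.91%

51.91%


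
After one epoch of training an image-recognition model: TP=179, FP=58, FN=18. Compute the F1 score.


Precision = 179/237 = 0.7553
Recall = 179/197 = 0.9086
F1 = 2·P·R/(P+R) = 2·TP/(2·TP+FP+FN) = 358/(358+58+18) = 358/434 = 0.8249

0.8249


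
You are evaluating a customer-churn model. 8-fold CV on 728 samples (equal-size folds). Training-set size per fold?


Fold size = 728/8 = 91
Training per fold = 728 - 91 = 637

637


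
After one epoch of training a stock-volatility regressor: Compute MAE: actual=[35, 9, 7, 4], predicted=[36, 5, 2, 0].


Absolute errors: |35-36|=1, |9-5|=4, |7-2|=5, |4-0|=4
Sum = 14
MAE = 14/4 = 7/2

7/2


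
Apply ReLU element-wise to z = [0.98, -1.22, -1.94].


ReLU(0.98) = max(0, 0.98) = 0.98
ReLU(-1.22) = max(0, -1.22) = 0.0
ReLU(-1.94) = max(0, -1.94) = 0.0
result = [0.98, 0.0, 0.0]

[0.98, 0.0, 0.0]


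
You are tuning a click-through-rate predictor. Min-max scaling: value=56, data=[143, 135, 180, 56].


min=56, max=180
(56-56)/(180-56) = 0/124 = 0.0

0.0


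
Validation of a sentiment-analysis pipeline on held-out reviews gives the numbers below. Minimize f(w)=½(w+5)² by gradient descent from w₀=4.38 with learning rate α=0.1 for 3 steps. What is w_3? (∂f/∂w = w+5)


step 1: grad = 4.38+5 = 9.38; w = 4.38 - 0.1·(9.38) = 3.442
step 2: grad = 3.442+5 = 8.442; w = 3.442 - 0.1·(8.442) = 2.5978
step 3: grad = 2.5978+5 = 7.5978; w = 2.5978 - 0.1·(7.5978) = 1.83802

1.83802


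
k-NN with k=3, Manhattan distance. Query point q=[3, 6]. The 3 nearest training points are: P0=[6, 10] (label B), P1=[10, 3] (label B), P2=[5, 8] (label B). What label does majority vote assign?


d(q,P0) = 7  (label B)
d(q,P1) = 10  (label B)
d(q,P2) = 4  (label B)
Votes: A=0, B=3
Majority → B

B


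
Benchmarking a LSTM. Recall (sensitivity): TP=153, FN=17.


Recall = TP/(TP+FN)
= 153/(153+17)
= 153/170 = 90.0%

90.0%


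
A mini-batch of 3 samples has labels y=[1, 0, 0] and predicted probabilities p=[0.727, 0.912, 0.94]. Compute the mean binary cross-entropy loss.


L[0] = -ln(0.727) = 0.3188
L[1] = -ln(1-0.912) = -ln(0.088) = 2.4304
L[2] = -ln(1-0.94) = -ln(0.06) = 2.8134
mean = (0.3188 + 2.4304 + 2.8134)/3 = 1.8542

1.8542


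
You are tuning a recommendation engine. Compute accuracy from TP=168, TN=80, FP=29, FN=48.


Accuracy = (TP+TN)/(TP+TN+FP+FN)
= (168+80)/(325)
= 248/325 = 76.31%

76.31%


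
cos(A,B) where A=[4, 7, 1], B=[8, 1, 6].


A·B = 4·8 + 7·1 + 1·6 = 45
‖A‖ = √66 = 8.124, ‖B‖ = √101 = 10.0499
cos = 45/(√66·√101) = 45/√6666 = 0.5512

0.5512


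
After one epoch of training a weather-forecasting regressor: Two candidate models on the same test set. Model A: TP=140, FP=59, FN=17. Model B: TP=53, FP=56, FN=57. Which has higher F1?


Model A: P=140/199=0.7035, R=140/157=0.8917, F1=2PR/(P+R)=2TP/(2TP+FP+FN)=280/356=0.7865
Model B: P=53/109=0.4862, R=53/110=0.4818, F1=2PR/(P+R)=2TP/(2TP+FP+FN)=106/219=0.484
0.7865 > 0.484 → Model A

Model A


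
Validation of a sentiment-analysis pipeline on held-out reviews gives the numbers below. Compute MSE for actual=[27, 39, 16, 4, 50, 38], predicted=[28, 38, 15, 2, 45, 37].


Squared errors: (27-28)²=1, (39-38)²=1, (16-15)²=1, (4-2)²=4, (50-45)²=25, (38-37)²=1
Sum = 33
MSE = 33/6 = 11/2

11/2


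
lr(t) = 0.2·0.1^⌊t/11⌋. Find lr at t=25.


n_drops = ⌊25/11⌋ = 2
lr = 0.2·0.1^2 = 0.2·0.01 = 0.002

0.002


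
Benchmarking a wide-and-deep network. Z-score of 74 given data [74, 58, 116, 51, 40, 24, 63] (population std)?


μ = 60.8571, σ = 27.0366
z = (74 - 60.8571)/27.0366 = 0.4861

0.4861


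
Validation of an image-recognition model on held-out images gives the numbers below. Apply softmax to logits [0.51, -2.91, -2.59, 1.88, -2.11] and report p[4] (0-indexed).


Exponentials: e^0.51=1.6653, e^-2.91=0.0545, e^-2.59=0.075, e^1.88=6.5535, e^-2.11=0.1212
Sum = 8.4695
Softmax = [0.1966, 0.0064, 0.0089, 0.7738, 0.0143]
p[4] = 0.1212/8.4695 = 0.0143

0.0143


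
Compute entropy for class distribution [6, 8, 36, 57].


Probabilities: [6/107, 8/107, 36/107, 57/107] ≈ [0.0561, 0.0748, 0.3364, 0.5327]
H = -((6/107)·log₂(6/107) + (8/107)·log₂(8/107) + (36/107)·log₂(36/107) + (57/107)·log₂(57/107))
  = 1.5256 bits

1.5256 bits


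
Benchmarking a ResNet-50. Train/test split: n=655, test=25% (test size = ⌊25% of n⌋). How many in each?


Test = ⌊655·25/100⌋ = 163
Train = 655 - 163 = 492

Train: 492, Test: 163


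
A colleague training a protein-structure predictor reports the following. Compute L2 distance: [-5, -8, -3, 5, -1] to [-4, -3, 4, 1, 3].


d = √((-5+ 4)² + (-8+ 3)² + (-3-4)² + (5-1)² + (-1-3)²)
  = √(1 + 25 + 49 + 16 + 16)
  = √107 = 10.3441

10.3441


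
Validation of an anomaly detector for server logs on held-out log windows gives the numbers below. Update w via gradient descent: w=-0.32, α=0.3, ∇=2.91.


w_new = w - α·∇
= -0.32 - 0.3·2.91
= -0.32 - 0.873
= -1.193

-1.193


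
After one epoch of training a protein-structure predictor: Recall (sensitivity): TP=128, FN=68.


Recall = TP/(TP+FN)
= 128/(128+68)
= 128/196 = 65.31%

65.31%


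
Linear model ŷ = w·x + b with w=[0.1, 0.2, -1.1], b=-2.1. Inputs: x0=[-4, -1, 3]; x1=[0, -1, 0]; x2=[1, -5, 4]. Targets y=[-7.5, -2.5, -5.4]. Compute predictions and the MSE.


ŷ0 = (0.1)·(-4) + (0.2)·(-1) + (-1.1)·(3) - 2.1 = -6.0
ŷ1 = (0.1)·(0) + (0.2)·(-1) + (-1.1)·(0) - 2.1 = -2.3
ŷ2 = (0.1)·(1) + (0.2)·(-5) + (-1.1)·(4) - 2.1 = -7.4
errors² = [2.25, 0.04, 4.0]
MSE = 6.2900/3 = 2.0967

2.0967


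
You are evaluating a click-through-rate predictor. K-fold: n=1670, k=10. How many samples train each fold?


Fold size = 1670/10 = 167
Training per fold = 1670 - 167 = 1503

1503


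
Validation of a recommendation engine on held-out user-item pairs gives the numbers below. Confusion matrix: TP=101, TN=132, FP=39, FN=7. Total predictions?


Total = TP + TN + FP + FN
= 101 + 132 + 39 + 7
= 279
(Predicted positive: 140, predicted negative: 139)

279


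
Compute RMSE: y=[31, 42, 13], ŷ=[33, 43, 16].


MSE = 14/3 = 4.6667
RMSE = √(14/3) = 2.1602

2.1602


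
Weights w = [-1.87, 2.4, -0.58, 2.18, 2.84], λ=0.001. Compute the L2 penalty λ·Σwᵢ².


‖w‖₂² = (-1.87)² + (2.4)² + (-0.58)² + (2.18)² + (2.84)²
     = 3.4969 + 5.76 + 0.3364 + 4.7524 + 8.0656
     = 22.4113
λ·‖w‖₂² = 0.001·22.4113 = 0.022411

0.022411


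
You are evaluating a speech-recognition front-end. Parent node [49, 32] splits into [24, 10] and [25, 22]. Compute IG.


Parent = [49, 32], H_parent = 0.968
H_left = 0.874 (n=34), H_right = 0.9971 (n=47)
H_children = (34/81)·0.874 + (47/81)·0.9971 = 0.9454
IG = 0.968 - 0.9454 = 0.0226

0.0226


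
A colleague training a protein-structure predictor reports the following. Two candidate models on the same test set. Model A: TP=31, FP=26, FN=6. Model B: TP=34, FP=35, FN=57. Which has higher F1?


Model A: P=31/57=0.5439, R=31/37=0.8378, F1=2PR/(P+R)=2TP/(2TP+FP+FN)=62/94=0.6596
Model B: P=34/69=0.4928, R=34/91=0.3736, F1=2PR/(P+R)=2TP/(2TP+FP+FN)=68/160=0.425
0.6596 > 0.425 → Model A

Model A


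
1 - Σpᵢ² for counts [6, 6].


Probabilities: [6/12, 6/12] ≈ [0.5, 0.5]
Σpᵢ² = (36 + 36)/12² = 72/144
Gini = 1 - Σpᵢ² = 1 - 72/144 = 0.5

0.5


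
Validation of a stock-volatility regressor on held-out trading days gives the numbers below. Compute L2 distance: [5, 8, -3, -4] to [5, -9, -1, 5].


d = √((5-5)² + (8+ 9)² + (-3+ 1)² + (-4-5)²)
  = √(0 + 289 + 4 + 81)
  = √374 = 19.3391

19.3391


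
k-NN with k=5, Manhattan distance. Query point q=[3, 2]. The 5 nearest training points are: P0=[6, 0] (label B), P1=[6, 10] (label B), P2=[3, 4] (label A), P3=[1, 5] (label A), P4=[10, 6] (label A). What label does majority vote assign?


d(q,P0) = 5  (label B)
d(q,P1) = 11  (label B)
d(q,P2) = 2  (label A)
d(q,P3) = 5  (label A)
d(q,P4) = 11  (label A)
Votes: A=3, B=2
Majority → A

A


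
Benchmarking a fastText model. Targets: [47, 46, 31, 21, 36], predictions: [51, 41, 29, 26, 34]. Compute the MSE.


Squared errors: (47-51)²=16, (46-41)²=25, (31-29)²=4, (21-26)²=25, (36-34)²=4
Sum = 74
MSE = 74/5 = 74/5

74/5


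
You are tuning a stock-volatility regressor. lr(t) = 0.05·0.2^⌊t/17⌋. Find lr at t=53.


n_drops = ⌊53/17⌋ = 3
lr = 0.05·0.2^3 = 0.05·0.008 = 0.0004

0.0004


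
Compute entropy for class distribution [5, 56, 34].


Probabilities: [5/95, 56/95, 34/95] ≈ [0.0526, 0.5895, 0.3579]
H = -((5/95)·log₂(5/95) + (56/95)·log₂(56/95) + (34/95)·log₂(34/95))
  = 1.2036 bits

1.2036 bits


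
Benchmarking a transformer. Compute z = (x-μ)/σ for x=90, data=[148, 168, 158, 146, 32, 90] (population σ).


μ = 123.6667, σ = 47.9085
z = (90 - 123.6667)/47.9085 = -0.7027

-0.7027


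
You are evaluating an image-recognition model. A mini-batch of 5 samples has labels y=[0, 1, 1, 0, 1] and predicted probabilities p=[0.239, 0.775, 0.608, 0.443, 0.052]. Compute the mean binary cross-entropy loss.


L[0] = -ln(1-0.239) = -ln(0.761) = 0.2731
L[1] = -ln(0.775) = 0.2549
L[2] = -ln(0.608) = 0.4976
L[3] = -ln(1-0.443) = -ln(0.557) = 0.5852
L[4] = -ln(0.052) = 2.9565
mean = (0.2731 + 0.2549 + 0.4976 + 0.5852 + 2.9565)/5 = 0.9135

0.9135


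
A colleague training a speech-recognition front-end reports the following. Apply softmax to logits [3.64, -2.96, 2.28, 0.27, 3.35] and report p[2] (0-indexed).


Exponentials: e^3.64=38.0918, e^-2.96=0.0518, e^2.28=9.7767, e^0.27=1.31, e^3.35=28.5027
Sum = 77.733
Softmax = [0.49, 0.0007, 0.1258, 0.0169, 0.3667]
p[2] = 9.7767/77.733 = 0.1258

0.1258


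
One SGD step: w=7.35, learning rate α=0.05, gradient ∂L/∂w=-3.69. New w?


w_new = w - α·∇
= 7.35 - 0.05·-3.69
= 7.35 + 0.1845
= 7.5345

7.5345


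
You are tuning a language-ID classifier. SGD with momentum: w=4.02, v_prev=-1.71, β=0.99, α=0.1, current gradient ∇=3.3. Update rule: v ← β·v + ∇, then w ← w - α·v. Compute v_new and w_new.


v_new = 0.99·-1.71 + 3.3 = -1.6929 + 3.3 = 1.6071
w_new = 4.02 - 0.1·1.6071 = 4.02 - 0.16071 = 3.85929

v_new=1.6071, w_new=3.85929


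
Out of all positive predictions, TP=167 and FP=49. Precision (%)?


Precision = TP/(TP+FP)
= 167/(167+49)
= 167/216 = 77.31%

77.31%


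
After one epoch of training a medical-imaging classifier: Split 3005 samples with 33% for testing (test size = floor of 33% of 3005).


Test = ⌊3005·33/100⌋ = 991
Train = 3005 - 991 = 2014

Train: 2014, Test: 991


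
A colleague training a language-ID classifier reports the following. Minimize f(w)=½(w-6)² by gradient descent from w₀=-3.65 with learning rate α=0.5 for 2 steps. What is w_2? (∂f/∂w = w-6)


step 1: grad = -3.65-6 = -9.65; w = -3.65 - 0.5·(-9.65) = 1.175
step 2: grad = 1.175-6 = -4.825; w = 1.175 - 0.5·(-4.825) = 3.5875

3.5875


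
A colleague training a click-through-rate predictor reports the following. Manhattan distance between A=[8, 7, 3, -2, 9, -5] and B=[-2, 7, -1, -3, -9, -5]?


d = |8+ 2| + |7-7| + |3+ 1| + |-2+ 3| + |9+ 9| + |-5+ 5|
  = 10 + 0 + 4 + 1 + 18 + 0
  = 33

33


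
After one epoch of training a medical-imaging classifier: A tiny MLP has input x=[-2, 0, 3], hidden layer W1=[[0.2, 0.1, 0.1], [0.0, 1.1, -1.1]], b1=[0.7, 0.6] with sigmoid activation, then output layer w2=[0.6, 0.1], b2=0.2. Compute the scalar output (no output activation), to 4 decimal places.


z1[0] = (0.2)·(-2) + (0.1)·(0) + (0.1)·(3) + 0.7 = 0.6
z1[1] = (0.0)·(-2) + (1.1)·(0) + (-1.1)·(3) + 0.6 = -2.7
h = sigmoid(z1) = [0.6457, 0.063]
output = (0.6)·(0.6457) + (0.1)·(0.063) + 0.2 = 0.5937

0.5937


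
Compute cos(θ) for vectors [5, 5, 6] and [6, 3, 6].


A·B = 5·6 + 5·3 + 6·6 = 81
‖A‖ = √86 = 9.2736, ‖B‖ = √81 = 9
cos = 81/(√86·√81) = 81/√6966 = 0.9705

0.9705


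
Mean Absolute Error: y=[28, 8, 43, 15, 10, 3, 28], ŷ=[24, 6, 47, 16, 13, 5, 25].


Absolute errors: |28-24|=4, |8-6|=2, |43-47|=4, |15-16|=1, |10-13|=3, |3-5|=2, |28-25|=3
Sum = 19
MAE = 19/7 = 19/7

19/7


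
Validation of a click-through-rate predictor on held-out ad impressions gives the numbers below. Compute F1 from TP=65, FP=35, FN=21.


Precision = 65/100 = 0.65
Recall = 65/86 = 0.7558
F1 = 2·P·R/(P+R) = 2·TP/(2·TP+FP+FN) = 130/(130+35+21) = 130/186 = 0.6989

0.6989


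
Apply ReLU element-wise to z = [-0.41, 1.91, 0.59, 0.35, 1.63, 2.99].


ReLU(-0.41) = max(0, -0.41) = 0.0
ReLU(1.91) = max(0, 1.91) = 1.91
ReLU(0.59) = max(0, 0.59) = 0.59
ReLU(0.35) = max(0, 0.35) = 0.35
ReLU(1.63) = max(0, 1.63) = 1.63
ReLU(2.99) = max(0, 2.99) = 2.99
result = [0.0, 1.91, 0.59, 0.35, 1.63, 2.99]

[0.0, 1.91, 0.59, 0.35, 1.63, 2.99]


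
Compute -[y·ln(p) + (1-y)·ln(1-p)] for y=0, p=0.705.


BCE = -[y·ln(p) + (1-y)·ln(1-p)]
= -0 - 1·ln(1-0.705)
= -ln(0.295) = 1.2208

1.2208


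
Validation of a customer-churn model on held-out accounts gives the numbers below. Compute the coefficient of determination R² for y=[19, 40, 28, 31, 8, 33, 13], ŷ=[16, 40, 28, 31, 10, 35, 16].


ȳ = 24.5714
SS_res = Σ(y-ŷ)² = 26
SS_tot = Σ(y-ȳ)² = 801.71
R² = 1 - SS_res/SS_tot = 1 - 0.0324 = 0.9676

0.9676


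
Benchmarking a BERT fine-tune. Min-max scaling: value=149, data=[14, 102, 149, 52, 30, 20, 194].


min=14, max=194
(149-14)/(194-14) = 135/180 = 0.75

0.75


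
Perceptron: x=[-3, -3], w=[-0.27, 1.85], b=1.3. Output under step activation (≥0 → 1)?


z = (-3)·(-0.27) + (-3)·(1.85) + 1.3
  = -3.44
step(z) = 0 (z<0)

0


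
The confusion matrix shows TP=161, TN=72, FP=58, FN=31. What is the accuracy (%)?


Accuracy = (TP+TN)/(TP+TN+FP+FN)
= (161+72)/(322)
= 233/322 = 72.36%

72.36%


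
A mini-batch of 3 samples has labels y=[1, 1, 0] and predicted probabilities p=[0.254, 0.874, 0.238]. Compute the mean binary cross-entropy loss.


L[0] = -ln(0.254) = 1.3704
L[1] = -ln(0.874) = 0.1347
L[2] = -ln(1-0.238) = -ln(0.762) = 0.2718
mean = (1.3704 + 0.1347 + 0.2718)/3 = 0.5923

0.5923


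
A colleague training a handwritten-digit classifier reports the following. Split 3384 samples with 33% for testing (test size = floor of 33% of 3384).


Test = ⌊3384·33/100⌋ = 1116
Train = 3384 - 1116 = 2268

Train: 2268, Test: 1116


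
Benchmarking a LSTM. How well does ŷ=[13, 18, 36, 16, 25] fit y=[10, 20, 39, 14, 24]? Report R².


ȳ = 21.4
SS_res = Σ(y-ŷ)² = 27
SS_tot = Σ(y-ȳ)² = 503.2
R² = 1 - SS_res/SS_tot = 1 - 0.0537 = 0.9463

0.9463


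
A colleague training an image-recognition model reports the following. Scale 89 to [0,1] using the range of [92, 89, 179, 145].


min=89, max=179
(89-89)/(179-89) = 0/90 = 0.0

0.0


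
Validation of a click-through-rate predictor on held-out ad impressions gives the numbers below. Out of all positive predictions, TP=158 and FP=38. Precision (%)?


Precision = TP/(TP+FP)
= 158/(158+38)
= 158/196 = 80.61%

80.61%


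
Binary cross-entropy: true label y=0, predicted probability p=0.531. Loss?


BCE = -[y·ln(p) + (1-y)·ln(1-p)]
= -0 - 1·ln(1-0.531)
= -ln(0.469) = 0.7572

0.7572


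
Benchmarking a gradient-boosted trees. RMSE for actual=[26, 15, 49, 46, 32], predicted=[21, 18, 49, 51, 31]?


MSE = 60/5 = 12
RMSE = √(60/5) = 3.4641

3.4641


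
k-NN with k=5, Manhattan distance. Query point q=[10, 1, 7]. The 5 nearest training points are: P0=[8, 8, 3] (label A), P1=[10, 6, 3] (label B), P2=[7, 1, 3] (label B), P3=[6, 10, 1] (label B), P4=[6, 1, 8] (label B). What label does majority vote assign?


d(q,P0) = 13  (label A)
d(q,P1) = 9  (label B)
d(q,P2) = 7  (label B)
d(q,P3) = 19  (label B)
d(q,P4) = 5  (label B)
Votes: A=1, B=4
Majority → B

B


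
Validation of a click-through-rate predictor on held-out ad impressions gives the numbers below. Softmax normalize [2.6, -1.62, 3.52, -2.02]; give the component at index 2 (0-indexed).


Exponentials: e^2.6=13.4637, e^-1.62=0.1979, e^3.52=33.7844, e^-2.02=0.1327
Sum = 47.5787
Softmax = [0.283, 0.0042, 0.7101, 0.0028]
p[2] = 33.7844/47.5787 = 0.7101

0.7101


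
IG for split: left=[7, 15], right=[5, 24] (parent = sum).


Parent = [12, 39], H_parent = 0.7871
H_left = 0.9024 (n=22), H_right = 0.6632 (n=29)
H_children = (22/51)·0.9024 + (29/51)·0.6632 = 0.7664
IG = 0.7871 - 0.7664 = 0.0207

0.0207


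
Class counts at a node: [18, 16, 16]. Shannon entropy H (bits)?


Probabilities: [18/50, 16/50, 16/50] ≈ [0.36, 0.32, 0.32]
H = -((18/50)·log₂(18/50) + (16/50)·log₂(16/50) + (16/50)·log₂(16/50))
  = 1.5827 bits

1.5827 bits


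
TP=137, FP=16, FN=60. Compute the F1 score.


Precision = 137/153 = 0.8954
Recall = 137/197 = 0.6954
F1 = 2·P·R/(P+R) = 2·TP/(2·TP+FP+FN) = 274/(274+16+60) = 274/350 = 0.7829

0.7829


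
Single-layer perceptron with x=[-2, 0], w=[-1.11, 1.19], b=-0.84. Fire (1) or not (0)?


z = (-2)·(-1.11) + (0)·(1.19) - 0.84
  = 1.38
step(z) = 1 (z≥0)

1


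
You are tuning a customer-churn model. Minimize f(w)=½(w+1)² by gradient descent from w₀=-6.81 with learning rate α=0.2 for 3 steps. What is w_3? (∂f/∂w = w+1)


step 1: grad = -6.81+1 = -5.81; w = -6.81 - 0.2·(-5.81) = -5.648
step 2: grad = -5.648+1 = -4.648; w = -5.648 - 0.2·(-4.648) = -4.7184
step 3: grad = -4.7184+1 = -3.7184; w = -4.7184 - 0.2·(-3.7184) = -3.97472

-3.97472


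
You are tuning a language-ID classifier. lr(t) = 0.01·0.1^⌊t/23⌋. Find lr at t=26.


n_drops = ⌊26/23⌋ = 1
lr = 0.01·0.1^1 = 0.01·0.1 = 0.001

0.001


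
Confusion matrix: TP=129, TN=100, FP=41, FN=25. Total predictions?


Total = TP + TN + FP + FN
= 129 + 100 + 41 + 25
= 295
(Predicted positive: 170, predicted negative: 125)

295


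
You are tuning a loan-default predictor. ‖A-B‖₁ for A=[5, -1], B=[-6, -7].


d = |5+ 6| + |-1+ 7|
  = 11 + 6
  = 17

17


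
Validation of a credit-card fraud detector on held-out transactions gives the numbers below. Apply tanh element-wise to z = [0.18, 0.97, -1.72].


tanh(0.18) = 0.1781
tanh(0.97) = 0.7487
tanh(-1.72) = -0.9379
result = [0.1781, 0.7487, -0.9379]

[0.1781, 0.7487, -0.9379]


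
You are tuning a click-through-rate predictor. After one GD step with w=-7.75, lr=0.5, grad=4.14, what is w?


w_new = w - α·∇
= -7.75 - 0.5·4.14
= -7.75 - 2.07
= -9.82

-9.82


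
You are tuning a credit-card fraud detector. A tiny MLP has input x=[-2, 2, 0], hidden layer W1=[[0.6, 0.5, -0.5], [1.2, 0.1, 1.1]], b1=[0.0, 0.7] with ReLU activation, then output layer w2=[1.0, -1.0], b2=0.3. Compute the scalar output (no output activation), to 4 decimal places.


z1[0] = (0.6)·(-2) + (0.5)·(2) + (-0.5)·(0) + 0.0 = -0.2
z1[1] = (1.2)·(-2) + (0.1)·(2) + (1.1)·(0) + 0.7 = -1.5
h = ReLU(z1) = [0.0, 0.0]
output = (1.0)·(0.0) + (-1.0)·(0.0) + 0.3 = 0.3

0.3


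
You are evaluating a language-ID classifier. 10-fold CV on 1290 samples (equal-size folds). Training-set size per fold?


Fold size = 1290/10 = 129
Training per fold = 1290 - 129 = 1161

1161


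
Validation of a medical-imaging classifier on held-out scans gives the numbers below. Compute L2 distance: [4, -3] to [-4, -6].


d = √((4+ 4)² + (-3+ 6)²)
  = √(64 + 9)
  = √73 = 8.544

8.544


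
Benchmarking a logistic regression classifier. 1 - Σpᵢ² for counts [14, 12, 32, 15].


Probabilities: [14/73, 12/73, 32/73, 15/73] ≈ [0.1918, 0.1644, 0.4384, 0.2055]
Σpᵢ² = (196 + 144 + 1024 + 225)/73² = 1589/5329
Gini = 1 - Σpᵢ² = 1 - 1589/5329 = 0.7018

0.7018


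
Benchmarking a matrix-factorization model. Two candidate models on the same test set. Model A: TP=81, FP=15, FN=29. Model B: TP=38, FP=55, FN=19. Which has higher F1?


Model A: P=81/96=0.8438, R=81/110=0.7364, F1=2PR/(P+R)=2TP/(2TP+FP+FN)=162/206=0.7864
Model B: P=38/93=0.4086, R=38/57=0.6667, F1=2PR/(P+R)=2TP/(2TP+FP+FN)=76/150=0.5067
0.7864 > 0.5067 → Model A

Model A


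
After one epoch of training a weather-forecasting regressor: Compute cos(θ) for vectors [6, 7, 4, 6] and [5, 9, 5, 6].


A·B = 6·5 + 7·9 + 4·5 + 6·6 = 149
‖A‖ = √137 = 11.7047, ‖B‖ = √167 = 12.9228
cos = 149/(√137·√167) = 149/√22879 = 0.9851

0.9851


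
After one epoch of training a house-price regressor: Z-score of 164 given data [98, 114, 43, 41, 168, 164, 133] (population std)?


μ = 108.7143, σ = 48.1181
z = (164 - 108.7143)/48.1181 = 1.149

1.149


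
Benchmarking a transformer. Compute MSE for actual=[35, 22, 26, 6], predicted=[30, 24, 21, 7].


Squared errors: (35-30)²=25, (22-24)²=4, (26-21)²=25, (6-7)²=1
Sum = 55
MSE = 55/4 = 55/4

55/4


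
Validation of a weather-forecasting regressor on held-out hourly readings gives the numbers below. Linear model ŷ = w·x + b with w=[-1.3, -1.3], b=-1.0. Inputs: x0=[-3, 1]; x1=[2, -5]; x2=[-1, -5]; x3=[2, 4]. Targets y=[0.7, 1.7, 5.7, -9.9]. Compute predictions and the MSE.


ŷ0 = (-1.3)·(-3) + (-1.3)·(1) - 1.0 = 1.6
ŷ1 = (-1.3)·(2) + (-1.3)·(-5) - 1.0 = 2.9
ŷ2 = (-1.3)·(-1) + (-1.3)·(-5) - 1.0 = 6.8
ŷ3 = (-1.3)·(2) + (-1.3)·(4) - 1.0 = -8.8
errors² = [0.81, 1.44, 1.21, 1.21]
MSE = 4.6700/4 = 1.1675

1.1675


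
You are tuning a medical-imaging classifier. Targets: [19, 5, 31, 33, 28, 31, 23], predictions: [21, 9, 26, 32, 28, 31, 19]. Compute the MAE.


Absolute errors: |19-21|=2, |5-9|=4, |31-26|=5, |33-32|=1, |28-28|=0, |31-31|=0, |23-19|=4
Sum = 16
MAE = 16/7 = 16/7

16/7


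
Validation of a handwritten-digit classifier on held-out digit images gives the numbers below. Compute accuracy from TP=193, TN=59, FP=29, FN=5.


Accuracy = (TP+TN)/(TP+TN+FP+FN)
= (193+59)/(286)
= 252/286 = 88.11%

88.11%


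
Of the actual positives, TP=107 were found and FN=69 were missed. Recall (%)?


Recall = TP/(TP+FN)
= 107/(107+69)
= 107/176 = 60.8%

60.8%


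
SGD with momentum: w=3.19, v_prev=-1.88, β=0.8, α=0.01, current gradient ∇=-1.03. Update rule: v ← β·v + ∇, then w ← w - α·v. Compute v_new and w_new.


v_new = 0.8·-1.88 - 1.03 = -1.504 - 1.03 = -2.534
w_new = 3.19 - 0.01·-2.534 = 3.19 + 0.02534 = 3.21534

v_new=-2.534, w_new=3.21534


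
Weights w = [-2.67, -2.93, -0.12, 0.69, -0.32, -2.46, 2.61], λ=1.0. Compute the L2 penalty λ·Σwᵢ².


‖w‖₂² = (-2.67)² + (-2.93)² + (-0.12)² + (0.69)² + (-0.32)² + (-2.46)² + (2.61)²
     = 7.1289 + 8.5849 + 0.0144 + 0.4761 + 0.1024 + 6.0516 + 6.8121
     = 29.1704
λ·‖w‖₂² = 1.0·29.1704 = 29.1704

29.1704


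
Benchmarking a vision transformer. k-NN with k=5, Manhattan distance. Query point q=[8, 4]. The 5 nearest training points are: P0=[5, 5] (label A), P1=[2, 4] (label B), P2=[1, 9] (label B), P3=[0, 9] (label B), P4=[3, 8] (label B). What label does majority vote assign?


d(q,P0) = 4  (label A)
d(q,P1) = 6  (label B)
d(q,P2) = 12  (label B)
d(q,P3) = 13  (label B)
d(q,P4) = 9  (label B)
Votes: A=1, B=4
Majority → B

B


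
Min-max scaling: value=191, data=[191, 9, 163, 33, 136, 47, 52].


min=9, max=191
(191-9)/(191-9) = 182/182 = 1.0

1.0


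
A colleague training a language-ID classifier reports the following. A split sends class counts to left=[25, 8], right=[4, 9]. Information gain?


Parent = [29, 17], H_parent = 0.9503
H_left = 0.799 (n=33), H_right = 0.8905 (n=13)
H_children = (33/46)·0.799 + (13/46)·0.8905 = 0.8249
IG = 0.9503 - 0.8249 = 0.1254

0.1254


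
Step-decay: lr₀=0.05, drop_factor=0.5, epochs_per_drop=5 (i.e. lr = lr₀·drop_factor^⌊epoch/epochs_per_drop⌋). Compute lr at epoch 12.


n_drops = ⌊12/5⌋ = 2
lr = 0.05·0.5^2 = 0.05·0.25 = 0.0125

0.0125


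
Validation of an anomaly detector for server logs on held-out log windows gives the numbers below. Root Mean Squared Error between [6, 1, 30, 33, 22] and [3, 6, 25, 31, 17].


MSE = 88/5 = 17.6
RMSE = √(88/5) = 4.1952

4.1952


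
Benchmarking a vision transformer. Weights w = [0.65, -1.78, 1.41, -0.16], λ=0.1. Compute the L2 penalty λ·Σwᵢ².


‖w‖₂² = (0.65)² + (-1.78)² + (1.41)² + (-0.16)²
     = 0.4225 + 3.1684 + 1.9881 + 0.0256
     = 5.6046
λ·‖w‖₂² = 0.1·5.6046 = 0.56046

0.56046


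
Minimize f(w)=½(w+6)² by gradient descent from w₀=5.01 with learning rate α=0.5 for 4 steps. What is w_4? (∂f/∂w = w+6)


step 1: grad = 5.01+6 = 11.01; w = 5.01 - 0.5·(11.01) = -0.495
step 2: grad = -0.495+6 = 5.505; w = -0.495 - 0.5·(5.505) = -3.2475
step 3: grad = -3.2475+6 = 2.7525; w = -3.2475 - 0.5·(2.7525) = -4.62375
step 4: grad = -4.62375+6 = 1.37625; w = -4.62375 - 0.5·(1.37625) = -5.311875

-5.311875


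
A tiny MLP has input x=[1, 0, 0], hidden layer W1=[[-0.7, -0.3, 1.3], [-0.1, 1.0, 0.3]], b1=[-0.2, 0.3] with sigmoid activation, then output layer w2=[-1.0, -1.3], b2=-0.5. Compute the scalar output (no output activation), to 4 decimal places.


z1[0] = (-0.7)·(1) + (-0.3)·(0) + (1.3)·(0) - 0.2 = -0.9
z1[1] = (-0.1)·(1) + (1.0)·(0) + (0.3)·(0) + 0.3 = 0.2
h = sigmoid(z1) = [0.2891, 0.5498]
output = (-1.0)·(0.2891) + (-1.3)·(0.5498) - 0.5 = -1.5038

-1.5038


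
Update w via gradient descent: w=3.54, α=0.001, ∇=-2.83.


w_new = w - α·∇
= 3.54 - 0.001·-2.83
= 3.54 + 0.00283
= 3.54283

3.54283


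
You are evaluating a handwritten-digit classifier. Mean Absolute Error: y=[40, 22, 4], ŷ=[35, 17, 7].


Absolute errors: |40-35|=5, |22-17|=5, |4-7|=3
Sum = 13
MAE = 13/3 = 13/3

13/3


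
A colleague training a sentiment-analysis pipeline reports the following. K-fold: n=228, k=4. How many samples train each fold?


Fold size = 228/4 = 57
Training per fold = 228 - 57 = 171

171


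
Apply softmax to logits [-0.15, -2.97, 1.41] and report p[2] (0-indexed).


Exponentials: e^-0.15=0.8607, e^-2.97=0.0513, e^1.41=4.096
Sum = 5.008
Softmax = [0.1719, 0.0102, 0.8179]
p[2] = 4.096/5.008 = 0.8179

0.8179


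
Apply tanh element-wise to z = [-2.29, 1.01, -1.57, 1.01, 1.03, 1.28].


tanh(-2.29) = -0.9797
tanh(1.01) = 0.7658
tanh(-1.57) = -0.917
tanh(1.01) = 0.7658
tanh(1.03) = 0.7739
tanh(1.28) = 0.8565
result = [-0.9797, 0.7658, -0.917, 0.7658, 0.7739, 0.8565]

[-0.9797, 0.7658, -0.917, 0.7658, 0.7739, 0.8565]


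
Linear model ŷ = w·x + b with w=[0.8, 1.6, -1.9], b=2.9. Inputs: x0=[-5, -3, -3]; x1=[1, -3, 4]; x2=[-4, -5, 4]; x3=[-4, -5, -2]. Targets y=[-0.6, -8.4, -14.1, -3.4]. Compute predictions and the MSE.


ŷ0 = (0.8)·(-5) + (1.6)·(-3) + (-1.9)·(-3) + 2.9 = -0.2
ŷ1 = (0.8)·(1) + (1.6)·(-3) + (-1.9)·(4) + 2.9 = -8.7
ŷ2 = (0.8)·(-4) + (1.6)·(-5) + (-1.9)·(4) + 2.9 = -15.9
ŷ3 = (0.8)·(-4) + (1.6)·(-5) + (-1.9)·(-2) + 2.9 = -4.5
errors² = [0.16, 0.09, 3.24, 1.21]
MSE = 4.7000/4 = 1.175

1.175


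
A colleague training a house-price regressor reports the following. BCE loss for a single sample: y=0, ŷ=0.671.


BCE = -[y·ln(p) + (1-y)·ln(1-p)]
= -0 - 1·ln(1-0.671)
= -ln(0.329) = 1.1117

1.1117


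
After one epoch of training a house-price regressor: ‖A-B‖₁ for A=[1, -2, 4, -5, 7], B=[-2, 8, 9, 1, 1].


d = |1+ 2| + |-2-8| + |4-9| + |-5-1| + |7-1|
  = 3 + 10 + 5 + 6 + 6
  = 30

30


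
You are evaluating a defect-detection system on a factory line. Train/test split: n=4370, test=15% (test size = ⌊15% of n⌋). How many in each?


Test = ⌊4370·15/100⌋ = 655
Train = 4370 - 655 = 3715

Train: 3715, Test: 655


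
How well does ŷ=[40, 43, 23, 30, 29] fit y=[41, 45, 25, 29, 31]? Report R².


ȳ = 34.2
SS_res = Σ(y-ŷ)² = 14
SS_tot = Σ(y-ȳ)² = 284.8
R² = 1 - SS_res/SS_tot = 1 - 0.0492 = 0.9508

0.9508


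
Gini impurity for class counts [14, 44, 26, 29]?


Probabilities: [14/113, 44/113, 26/113, 29/113] ≈ [0.1239, 0.3894, 0.2301, 0.2566]
Σpᵢ² = (196 + 1936 + 676 + 841)/113² = 3649/12769
Gini = 1 - Σpᵢ² = 1 - 3649/12769 = 0.7142

0.7142
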